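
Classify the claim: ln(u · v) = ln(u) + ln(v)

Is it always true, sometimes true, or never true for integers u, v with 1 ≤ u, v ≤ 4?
Always true

The identity holds for every pair in the range. For instance at (u, v) = (3, 3): both sides equal ln(9) ≈ 2.197.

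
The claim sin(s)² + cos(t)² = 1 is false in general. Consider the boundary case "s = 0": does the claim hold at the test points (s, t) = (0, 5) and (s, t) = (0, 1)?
At (0, 5): LHS = cos(5)² ≈ 0.08046 ≠ RHS = 1
At (0, 1): LHS = cos(1)² ≈ 0.2919 ≠ RHS = 1

Answer: No, fails at both test points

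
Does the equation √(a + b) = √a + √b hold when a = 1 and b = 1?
Fails

Substituting a = 1, b = 1:

LHS = √(1 + 1) = √(2) ≈ 1.414
RHS = √1 + √1 = 2

LHS ≠ RHS, so the equation does not hold at this point.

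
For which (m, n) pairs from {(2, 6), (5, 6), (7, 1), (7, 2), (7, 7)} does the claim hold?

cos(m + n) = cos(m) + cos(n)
Testing each pair:
(2, 6): LHS = cos(8) ≈ -0.1455, RHS = cos(2) + cos(6) ≈ 0.544 → fails
(5, 6): LHS = cos(11) ≈ 0.004426, RHS = cos(5) + cos(6) ≈ 1.244 → fails
(7, 1): LHS = cos(8) ≈ -0.1455, RHS = cos(1) + cos(7) ≈ 1.294 → fails
(7, 2): LHS = cos(9) ≈ -0.9111, RHS = cos(2) + cos(7) ≈ 0.3378 → fails
(7, 7): LHS = cos(14) ≈ 0.1367, RHS = 2·cos(7) ≈ 1.508 → fails

No pair satisfies the claim.

Answer: None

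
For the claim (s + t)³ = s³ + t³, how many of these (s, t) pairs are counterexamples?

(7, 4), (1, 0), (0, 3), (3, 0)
Testing each pair:
(7, 4): LHS = 1331, RHS = 407 → counterexample
(1, 0): LHS = 1, RHS = 1 → satisfies claim
(0, 3): LHS = 27, RHS = 27 → satisfies claim
(3, 0): LHS = 27, RHS = 27 → satisfies claim

That makes 1 counterexample.

Answer: 1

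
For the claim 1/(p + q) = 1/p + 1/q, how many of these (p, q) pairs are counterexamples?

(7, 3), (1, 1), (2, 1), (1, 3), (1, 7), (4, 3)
Testing each pair:
(7, 3): LHS = 1/10, RHS = 10/21 → counterexample
(1, 1): LHS = 1/2, RHS = 2 → counterexample
(2, 1): LHS = 1/3, RHS = 3/2 → counterexample
(1, 3): LHS = 1/4, RHS = 4/3 → counterexample
(1, 7): LHS = 1/8, RHS = 8/7 → counterexample
(4, 3): LHS = 1/7, RHS = 7/12 → counterexample

That makes 6 counterexamples.

Answer: 6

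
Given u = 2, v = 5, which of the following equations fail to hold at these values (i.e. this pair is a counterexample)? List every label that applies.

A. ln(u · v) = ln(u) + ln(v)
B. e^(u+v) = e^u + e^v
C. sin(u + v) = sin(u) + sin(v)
B, C

Evaluating each claim at the given values:
A. LHS = ln(10) ≈ 2.303, RHS = ln(2) + ln(5) ≈ 2.303 → holds here (LHS = RHS)
B. LHS = e^7 ≈ 1097, RHS = e^2 + e^5 ≈ 155.8 → fails here (LHS ≠ RHS)
C. LHS = sin(7) ≈ 0.657, RHS = sin(5) + sin(2) ≈ -0.04963 → fails here (LHS ≠ RHS)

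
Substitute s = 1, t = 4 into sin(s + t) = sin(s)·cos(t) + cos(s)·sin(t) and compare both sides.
LHS = sin(1 + 4) = sin(5) ≈ -0.9589
RHS = sin(1)·cos(4) + cos(1)·sin(4) = sin(1)·cos(4) + sin(4)·cos(1) ≈ -0.9589

LHS = RHS: the two sides agree.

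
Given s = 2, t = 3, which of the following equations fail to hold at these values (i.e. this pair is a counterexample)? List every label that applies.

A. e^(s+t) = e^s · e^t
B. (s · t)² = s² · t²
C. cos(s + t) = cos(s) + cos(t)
C

Evaluating each claim at the given values:
A. LHS = e^5 ≈ 148.4, RHS = e^5 ≈ 148.4 → holds here (LHS = RHS)
B. LHS = 36, RHS = 36 → holds here (LHS = RHS)
C. LHS = cos(5) ≈ 0.2837, RHS = cos(3) + cos(2) ≈ -1.406 → fails here (LHS ≠ RHS)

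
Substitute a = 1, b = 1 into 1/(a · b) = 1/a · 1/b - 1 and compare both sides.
LHS = 1/(1 · 1) = 1
RHS = 1/1 · 1/1 - 1 = 0

LHS ≠ RHS, so the equation does not hold here.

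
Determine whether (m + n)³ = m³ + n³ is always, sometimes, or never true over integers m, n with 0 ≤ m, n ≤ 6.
It holds at (m, n) = (5, 0) (both sides equal 125), but fails at (m, n) = (2, 5) (LHS = 343, RHS = 133).

Answer: Sometimes true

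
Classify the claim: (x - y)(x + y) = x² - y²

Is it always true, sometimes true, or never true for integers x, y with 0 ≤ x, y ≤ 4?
The identity holds for every pair in the range. For instance at (x, y) = (3, 0): both sides equal 9.

Answer: Always true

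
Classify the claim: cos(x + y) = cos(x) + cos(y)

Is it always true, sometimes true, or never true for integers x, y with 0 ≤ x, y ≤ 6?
Never true

The claim fails for every pair in the range. For instance at (x, y) = (4, 6): LHS = cos(10) ≈ -0.8391, RHS = cos(4) + cos(6) ≈ 0.3065.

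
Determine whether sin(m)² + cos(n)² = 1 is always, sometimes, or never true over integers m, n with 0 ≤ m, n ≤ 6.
It holds at (m, n) = (3, 3) (both sides equal 1), but fails at (m, n) = (0, 6) (LHS = cos(6)² ≈ 0.9219, RHS = 1).

Answer: Sometimes true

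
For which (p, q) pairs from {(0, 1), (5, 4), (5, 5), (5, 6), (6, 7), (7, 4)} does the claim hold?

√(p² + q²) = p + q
Testing each pair:
(0, 1): LHS = 1, RHS = 1 → holds
(5, 4): LHS = √(41) ≈ 6.403, RHS = 9 → fails
(5, 5): LHS = 5·√(2) ≈ 7.071, RHS = 10 → fails
(5, 6): LHS = √(61) ≈ 7.81, RHS = 11 → fails
(6, 7): LHS = √(85) ≈ 9.22, RHS = 13 → fails
(7, 4): LHS = √(65) ≈ 8.062, RHS = 11 → fails

1 of 6 pairs satisfies the claim.

Answer: (0, 1)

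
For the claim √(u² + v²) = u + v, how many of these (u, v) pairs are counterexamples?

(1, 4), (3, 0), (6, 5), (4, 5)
Testing each pair:
(1, 4): LHS = √(17) ≈ 4.123, RHS = 5 → counterexample
(3, 0): LHS = 3, RHS = 3 → satisfies claim
(6, 5): LHS = √(61) ≈ 7.81, RHS = 11 → counterexample
(4, 5): LHS = √(41) ≈ 6.403, RHS = 9 → counterexample

That makes 3 counterexamples.

Answer: 3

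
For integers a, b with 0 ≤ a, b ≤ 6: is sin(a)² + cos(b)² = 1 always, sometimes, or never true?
It holds at (a, b) = (4, 4) (both sides equal 1), but fails at (a, b) = (0, 2) (LHS = cos(2)² ≈ 0.1732, RHS = 1).

Answer: Sometimes true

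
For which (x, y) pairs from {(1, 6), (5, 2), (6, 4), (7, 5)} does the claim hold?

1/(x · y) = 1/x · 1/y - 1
Testing each pair:
(1, 6): LHS = 1/6, RHS = -5/6 → fails
(5, 2): LHS = 1/10, RHS = -9/10 → fails
(6, 4): LHS = 1/24, RHS = -23/24 → fails
(7, 5): LHS = 1/35, RHS = -34/35 → fails

No pair satisfies the claim.

Answer: None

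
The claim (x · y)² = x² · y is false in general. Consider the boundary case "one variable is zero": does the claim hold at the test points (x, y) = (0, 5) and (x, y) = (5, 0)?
Yes, holds at both test points

At (0, 5): LHS = 0, RHS = 0 → equal
At (5, 0): LHS = 0, RHS = 0 → equal

So the claim does hold at both of these boundary points, even though it is not an identity.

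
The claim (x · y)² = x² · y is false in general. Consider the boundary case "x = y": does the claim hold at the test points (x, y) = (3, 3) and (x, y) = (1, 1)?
Only at (1, 1)

At (3, 3): LHS = 81 ≠ RHS = 27
At (1, 1): LHS = 1, RHS = 1 → equal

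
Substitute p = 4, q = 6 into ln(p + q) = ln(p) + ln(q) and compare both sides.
LHS = ln(4 + 6) = ln(10) ≈ 2.303
RHS = ln(4) + ln(6) ≈ 3.178

LHS ≠ RHS (they differ by about 0.8755), so the equation does not hold here.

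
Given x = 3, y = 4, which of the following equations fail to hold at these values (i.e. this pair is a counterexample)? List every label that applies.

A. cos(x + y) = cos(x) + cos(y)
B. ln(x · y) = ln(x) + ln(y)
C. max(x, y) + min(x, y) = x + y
Evaluating each claim at the given values:
A. LHS = cos(7) ≈ 0.7539, RHS = cos(3) + cos(4) ≈ -1.644 → fails here (LHS ≠ RHS)
B. LHS = ln(12) ≈ 2.485, RHS = ln(3) + ln(4) ≈ 2.485 → holds here (LHS = RHS)
C. LHS = 7, RHS = 7 → holds here (LHS = RHS)

Answer: A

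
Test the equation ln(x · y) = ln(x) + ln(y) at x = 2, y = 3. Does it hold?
Substituting x = 2, y = 3:

LHS = ln(2 · 3) = ln(6) ≈ 1.792
RHS = ln(2) + ln(3) ≈ 1.792

LHS = RHS, so the equation holds at this point.

Answer: Holds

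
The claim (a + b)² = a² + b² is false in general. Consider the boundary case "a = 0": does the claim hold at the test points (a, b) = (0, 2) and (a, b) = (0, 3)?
At (0, 2): LHS = 4, RHS = 4 → equal
At (0, 3): LHS = 9, RHS = 9 → equal

So the claim does hold at both of these boundary points, even though it is not an identity.

Answer: Yes, holds at both test points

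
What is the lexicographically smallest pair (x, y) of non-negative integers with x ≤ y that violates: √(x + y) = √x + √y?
(x, y) = (1, 1)

At (0, 2): both sides equal √(2) ≈ 1.414, so it holds there.

Substituting (1, 1) into the claim:
LHS = √(1 + 1) = √(2) ≈ 1.414
RHS = √1 + √1 = 2

Since LHS ≠ RHS, this pair disproves the claim, and no lexicographically smaller pair (x ≤ y, non-negative integers) does.

For instance (6, 6) is also a counterexample (LHS = 2·√(3) ≈ 3.464, RHS = 2·√(6) ≈ 4.899), but it's lexicographically larger.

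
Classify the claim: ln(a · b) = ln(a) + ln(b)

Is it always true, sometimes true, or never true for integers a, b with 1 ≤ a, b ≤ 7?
Always true

The identity holds for every pair in the range. For instance at (a, b) = (4, 2): both sides equal ln(8) ≈ 2.079.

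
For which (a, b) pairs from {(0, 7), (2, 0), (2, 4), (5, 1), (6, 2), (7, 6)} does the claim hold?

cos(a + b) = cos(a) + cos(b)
None

Testing each pair:
(0, 7): LHS = cos(7) ≈ 0.7539, RHS = cos(7) + 1 ≈ 1.754 → fails
(2, 0): LHS = cos(2) ≈ -0.4161, RHS = cos(2) + 1 ≈ 0.5839 → fails
(2, 4): LHS = cos(6) ≈ 0.9602, RHS = cos(4) + cos(2) ≈ -1.07 → fails
(5, 1): LHS = cos(6) ≈ 0.9602, RHS = cos(5) + cos(1) ≈ 0.824 → fails
(6, 2): LHS = cos(8) ≈ -0.1455, RHS = cos(2) + cos(6) ≈ 0.544 → fails
(7, 6): LHS = cos(13) ≈ 0.9074, RHS = cos(7) + cos(6) ≈ 1.714 → fails

No pair satisfies the claim.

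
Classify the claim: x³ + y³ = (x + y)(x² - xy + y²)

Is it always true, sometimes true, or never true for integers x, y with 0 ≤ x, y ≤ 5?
The identity holds for every pair in the range. For instance at (x, y) = (1, 3): both sides equal 28.

Answer: Always true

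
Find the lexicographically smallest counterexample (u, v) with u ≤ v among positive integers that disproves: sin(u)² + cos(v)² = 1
At (1, 1): both sides equal 1, so it holds there.

Substituting (1, 2) into the claim:
LHS = sin(1)² + cos(2)² ≈ 0.8813
RHS = 1

Since LHS ≠ RHS, this pair disproves the claim, and no lexicographically smaller pair (u ≤ v, positive integers) does.

For instance (1, 7) is also a counterexample (LHS = cos(7)² + sin(1)² ≈ 1.276, RHS = 1), but it's lexicographically larger.

Answer: (u, v) = (1, 2)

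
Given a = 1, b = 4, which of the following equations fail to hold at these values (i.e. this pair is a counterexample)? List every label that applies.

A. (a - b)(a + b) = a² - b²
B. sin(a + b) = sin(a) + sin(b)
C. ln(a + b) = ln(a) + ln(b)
Evaluating each claim at the given values:
A. LHS = -15, RHS = -15 → holds here (LHS = RHS)
B. LHS = sin(5) ≈ -0.9589, RHS = sin(4) + sin(1) ≈ 0.08467 → fails here (LHS ≠ RHS)
C. LHS = ln(5) ≈ 1.609, RHS = ln(4) ≈ 1.386 → fails here (LHS ≠ RHS)

Answer: B, C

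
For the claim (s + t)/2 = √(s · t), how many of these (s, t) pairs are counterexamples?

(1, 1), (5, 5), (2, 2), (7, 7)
Testing each pair:
(1, 1): LHS = 1, RHS = 1 → satisfies claim
(5, 5): LHS = 5, RHS = 5 → satisfies claim
(2, 2): LHS = 2, RHS = 2 → satisfies claim
(7, 7): LHS = 7, RHS = 7 → satisfies claim

That makes 0 counterexamples.

Answer: 0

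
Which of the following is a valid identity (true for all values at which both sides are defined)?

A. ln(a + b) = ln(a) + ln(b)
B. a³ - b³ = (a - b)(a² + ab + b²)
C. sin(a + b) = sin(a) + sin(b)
A: fails at (2, 5) — LHS = ln(7) ≈ 1.946, RHS = ln(2) + ln(5) ≈ 2.303.
B: holds — e.g. at (1, 3), both sides equal -26.
C: fails at (1, 1) — LHS = sin(2) ≈ 0.9093, RHS = 2·sin(1) ≈ 1.683.

Answer: B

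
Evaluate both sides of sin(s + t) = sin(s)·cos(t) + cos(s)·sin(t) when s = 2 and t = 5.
LHS = sin(2 + 5) = sin(7) ≈ 0.657
RHS = sin(2)·cos(5) + cos(2)·sin(5) = sin(2)·cos(5) + sin(5)·cos(2) ≈ 0.657

LHS = RHS: the two sides agree.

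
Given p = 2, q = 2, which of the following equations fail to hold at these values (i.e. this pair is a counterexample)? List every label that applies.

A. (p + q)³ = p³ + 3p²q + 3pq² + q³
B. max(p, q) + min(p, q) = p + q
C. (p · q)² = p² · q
Evaluating each claim at the given values:
A. LHS = 64, RHS = 64 → holds here (LHS = RHS)
B. LHS = 4, RHS = 4 → holds here (LHS = RHS)
C. LHS = 16, RHS = 8 → fails here (LHS ≠ RHS)

Answer: C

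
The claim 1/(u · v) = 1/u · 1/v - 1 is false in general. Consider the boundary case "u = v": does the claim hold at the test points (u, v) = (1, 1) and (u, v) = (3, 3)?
No, fails at both test points

At (1, 1): LHS = 1 ≠ RHS = 0
At (3, 3): LHS = 1/9 ≠ RHS = -8/9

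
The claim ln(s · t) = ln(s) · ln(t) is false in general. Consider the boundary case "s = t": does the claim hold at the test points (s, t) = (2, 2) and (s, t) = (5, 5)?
No, fails at both test points

At (2, 2): LHS = ln(4) ≈ 1.386 ≠ RHS = ln(2)² ≈ 0.4805
At (5, 5): LHS = ln(25) ≈ 3.219 ≠ RHS = ln(5)² ≈ 2.59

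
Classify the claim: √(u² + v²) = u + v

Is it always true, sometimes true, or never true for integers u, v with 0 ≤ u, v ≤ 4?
Sometimes true

It holds at (u, v) = (4, 0) (both sides equal 4), but fails at (u, v) = (1, 2) (LHS = √(5) ≈ 2.236, RHS = 3).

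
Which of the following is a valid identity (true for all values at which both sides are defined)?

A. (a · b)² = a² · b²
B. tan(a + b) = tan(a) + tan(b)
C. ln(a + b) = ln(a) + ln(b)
A: holds — e.g. at (1, 3), both sides equal 9.
B: fails at (1, 4) — LHS = tan(5) ≈ -3.381, RHS = tan(4) + tan(1) ≈ 2.715.
C: fails at (2, 5) — LHS = ln(7) ≈ 1.946, RHS = ln(2) + ln(5) ≈ 2.303.

Answer: A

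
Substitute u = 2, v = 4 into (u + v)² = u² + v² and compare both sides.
LHS = (2 + 4)² = 36
RHS = 2² + 4² = 20

LHS ≠ RHS, so the equation does not hold here.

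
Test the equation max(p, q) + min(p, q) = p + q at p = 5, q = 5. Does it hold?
Substituting p = 5, q = 5:

LHS = max(5, 5) + min(5, 5) = 10
RHS = 5 + 5 = 10

LHS = RHS, so the equation holds at this point.

Answer: Holds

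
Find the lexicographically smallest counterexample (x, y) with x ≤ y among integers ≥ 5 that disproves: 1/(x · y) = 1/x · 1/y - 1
Substituting (5, 5) into the claim:
LHS = 1/(5 · 5) = 1/25
RHS = 1/5 · 1/5 - 1 = -24/25

Since LHS ≠ RHS, this pair disproves the claim, and no lexicographically smaller pair (x ≤ y, integers ≥ 5) does.

For instance (6, 7) is also a counterexample (LHS = 1/42, RHS = -41/42), but it's lexicographically larger.

Answer: (x, y) = (5, 5)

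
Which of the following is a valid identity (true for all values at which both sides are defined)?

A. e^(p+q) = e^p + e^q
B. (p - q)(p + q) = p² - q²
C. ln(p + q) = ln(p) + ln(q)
A: fails at (3, 5) — LHS = e^8 ≈ 2981, RHS = e^3 + e^5 ≈ 168.5.
B: holds — e.g. at (1, 4), both sides equal -15.
C: fails at (4, 6) — LHS = ln(10) ≈ 2.303, RHS = ln(4) + ln(6) ≈ 3.178.

Answer: B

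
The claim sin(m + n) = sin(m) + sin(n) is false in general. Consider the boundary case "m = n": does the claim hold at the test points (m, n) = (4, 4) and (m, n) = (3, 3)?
No, fails at both test points

At (4, 4): LHS = sin(8) ≈ 0.9894 ≠ RHS = 2·sin(4) ≈ -1.514
At (3, 3): LHS = sin(6) ≈ -0.2794 ≠ RHS = 2·sin(3) ≈ 0.2822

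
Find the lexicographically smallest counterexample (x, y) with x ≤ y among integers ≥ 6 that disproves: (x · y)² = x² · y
(x, y) = (6, 6)

Substituting (6, 6) into the claim:
LHS = (6 · 6)² = 1296
RHS = 6² · 6 = 216

Since LHS ≠ RHS, this pair disproves the claim, and no lexicographically smaller pair (x ≤ y, integers ≥ 6) does.

For instance (12, 13) is also a counterexample (LHS = 24336, RHS = 1872), but it's lexicographically larger.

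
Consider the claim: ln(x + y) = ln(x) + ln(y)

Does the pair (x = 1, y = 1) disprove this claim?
Substituting x = 1, y = 1:
LHS = ln(1 + 1) = ln(2) ≈ 0.6931
RHS = ln(1) + ln(1) = 0

Since LHS ≠ RHS, this pair disproves the claim.

Answer: Yes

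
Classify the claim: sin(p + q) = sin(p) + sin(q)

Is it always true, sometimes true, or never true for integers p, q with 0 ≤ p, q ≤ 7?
Sometimes true

It holds at (p, q) = (7, 0) (both sides equal sin(7) ≈ 0.657), but fails at (p, q) = (4, 3) (LHS = sin(7) ≈ 0.657, RHS = sin(4) + sin(3) ≈ -0.6157).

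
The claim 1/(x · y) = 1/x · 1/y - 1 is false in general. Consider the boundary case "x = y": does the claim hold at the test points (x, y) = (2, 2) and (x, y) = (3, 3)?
At (2, 2): LHS = 1/4 ≠ RHS = -3/4
At (3, 3): LHS = 1/9 ≠ RHS = -8/9

Answer: No, fails at both test points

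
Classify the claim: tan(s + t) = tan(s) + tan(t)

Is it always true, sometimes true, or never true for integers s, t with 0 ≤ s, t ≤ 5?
It holds at (s, t) = (0, 3) (both sides equal tan(3) ≈ -0.1425), but fails at (s, t) = (5, 3) (LHS = tan(8) ≈ -6.8, RHS = tan(5) + tan(3) ≈ -3.523).

Answer: Sometimes true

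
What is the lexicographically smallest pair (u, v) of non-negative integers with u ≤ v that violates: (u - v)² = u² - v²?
(u, v) = (0, 1)

At (0, 0): both sides equal 0, so it holds there.

Substituting (0, 1) into the claim:
LHS = (0 - 1)² = 1
RHS = 0² - 1² = -1

Since LHS ≠ RHS, this pair disproves the claim, and no lexicographically smaller pair (u ≤ v, non-negative integers) does.

For instance (1, 5) is also a counterexample (LHS = 16, RHS = -24), but it's lexicographically larger.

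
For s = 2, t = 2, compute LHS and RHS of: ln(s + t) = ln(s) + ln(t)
LHS = ln(2 + 2) = ln(4) ≈ 1.386
RHS = ln(2) + ln(2) = 2·ln(2) ≈ 1.386

LHS = RHS: the two sides agree.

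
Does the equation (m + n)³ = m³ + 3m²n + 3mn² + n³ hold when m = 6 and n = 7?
Holds

Substituting m = 6, n = 7:

LHS = (6 + 7)³ = 2197
RHS = 6³ + 3·6²·7 + 3·6·7² + 7³ = 2197

LHS = RHS, so the equation holds at this point.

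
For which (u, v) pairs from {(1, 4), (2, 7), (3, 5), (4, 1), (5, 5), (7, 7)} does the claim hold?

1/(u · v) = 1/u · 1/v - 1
None

Testing each pair:
(1, 4): LHS = 1/4, RHS = -3/4 → fails
(2, 7): LHS = 1/14, RHS = -13/14 → fails
(3, 5): LHS = 1/15, RHS = -14/15 → fails
(4, 1): LHS = 1/4, RHS = -3/4 → fails
(5, 5): LHS = 1/25, RHS = -24/25 → fails
(7, 7): LHS = 1/49, RHS = -48/49 → fails

No pair satisfies the claim.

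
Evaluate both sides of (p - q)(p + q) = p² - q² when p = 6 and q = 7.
LHS = (6 - 7)(6 + 7) = -13
RHS = 6² - 7² = -13

LHS = RHS: the two sides agree.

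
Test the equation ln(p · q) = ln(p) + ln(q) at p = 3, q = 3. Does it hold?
Substituting p = 3, q = 3:

LHS = ln(3 · 3) = ln(9) ≈ 2.197
RHS = ln(3) + ln(3) = 2·ln(3) ≈ 2.197

LHS = RHS, so the equation holds at this point.

Answer: Holds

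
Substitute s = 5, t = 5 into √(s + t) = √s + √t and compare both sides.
LHS = √(5 + 5) = √(10) ≈ 3.162
RHS = √5 + √5 = 2·√(5) ≈ 4.472

LHS ≠ RHS (they differ by about 1.31), so the equation does not hold here.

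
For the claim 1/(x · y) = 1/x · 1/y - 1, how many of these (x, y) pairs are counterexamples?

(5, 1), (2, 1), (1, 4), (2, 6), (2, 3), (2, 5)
Testing each pair:
(5, 1): LHS = 1/5, RHS = -4/5 → counterexample
(2, 1): LHS = 1/2, RHS = -1/2 → counterexample
(1, 4): LHS = 1/4, RHS = -3/4 → counterexample
(2, 6): LHS = 1/12, RHS = -11/12 → counterexample
(2, 3): LHS = 1/6, RHS = -5/6 → counterexample
(2, 5): LHS = 1/10, RHS = -9/10 → counterexample

That makes 6 counterexamples.

Answer: 6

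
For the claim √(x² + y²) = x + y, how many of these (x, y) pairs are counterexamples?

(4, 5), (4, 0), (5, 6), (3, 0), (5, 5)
3

Testing each pair:
(4, 5): LHS = √(41) ≈ 6.403, RHS = 9 → counterexample
(4, 0): LHS = 4, RHS = 4 → satisfies claim
(5, 6): LHS = √(61) ≈ 7.81, RHS = 11 → counterexample
(3, 0): LHS = 3, RHS = 3 → satisfies claim
(5, 5): LHS = 5·√(2) ≈ 7.071, RHS = 10 → counterexample

That makes 3 counterexamples.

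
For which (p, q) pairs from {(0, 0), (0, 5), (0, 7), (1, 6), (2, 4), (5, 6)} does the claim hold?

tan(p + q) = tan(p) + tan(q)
Testing each pair:
(0, 0): LHS = 0, RHS = 0 → holds
(0, 5): LHS = tan(5) ≈ -3.381, RHS = tan(5) ≈ -3.381 → holds
(0, 7): LHS = tan(7) ≈ 0.8714, RHS = tan(7) ≈ 0.8714 → holds
(1, 6): LHS = tan(7) ≈ 0.8714, RHS = tan(6) + tan(1) ≈ 1.266 → fails
(2, 4): LHS = tan(6) ≈ -0.291, RHS = tan(2) + tan(4) ≈ -1.027 → fails
(5, 6): LHS = tan(11) ≈ -226, RHS = tan(5) + tan(6) ≈ -3.672 → fails

3 of 6 pairs satisfy the claim.

Answer: (0, 0), (0, 5), (0, 7)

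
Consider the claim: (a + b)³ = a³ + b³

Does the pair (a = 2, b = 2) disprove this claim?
Substituting a = 2, b = 2:
LHS = (2 + 2)³ = 64
RHS = 2³ + 2³ = 16

Since LHS ≠ RHS, this pair disproves the claim.

Answer: Yes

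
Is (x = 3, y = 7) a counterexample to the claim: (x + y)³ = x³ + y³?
Substituting x = 3, y = 7:
LHS = (3 + 7)³ = 1000
RHS = 3³ + 7³ = 370

Since LHS ≠ RHS, this pair disproves the claim.

Answer: Yes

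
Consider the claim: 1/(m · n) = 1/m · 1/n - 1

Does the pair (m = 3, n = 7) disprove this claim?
Substituting m = 3, n = 7:
LHS = 1/(3 · 7) = 1/21
RHS = 1/3 · 1/7 - 1 = -20/21

Since LHS ≠ RHS, this pair disproves the claim.

Answer: Yes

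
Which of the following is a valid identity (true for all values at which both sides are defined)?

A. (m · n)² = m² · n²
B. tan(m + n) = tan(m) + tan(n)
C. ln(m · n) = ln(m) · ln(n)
A: holds — e.g. at (1, 3), both sides equal 9.
B: fails at (1, 2) — LHS = tan(3) ≈ -0.1425, RHS = tan(2) + tan(1) ≈ -0.6276.
C: fails at (2, 4) — LHS = ln(8) ≈ 2.079, RHS = ln(2)·ln(4) ≈ 0.9609.

Answer: A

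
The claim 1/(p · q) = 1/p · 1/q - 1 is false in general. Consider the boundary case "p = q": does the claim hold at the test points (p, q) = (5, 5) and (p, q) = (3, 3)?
No, fails at both test points

At (5, 5): LHS = 1/25 ≠ RHS = -24/25
At (3, 3): LHS = 1/9 ≠ RHS = -8/9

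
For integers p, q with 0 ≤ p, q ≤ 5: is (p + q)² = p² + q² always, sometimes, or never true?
Sometimes true

It holds at (p, q) = (2, 0) (both sides equal 4), but fails at (p, q) = (3, 2) (LHS = 25, RHS = 13).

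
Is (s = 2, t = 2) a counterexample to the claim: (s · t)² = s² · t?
Yes

Substituting s = 2, t = 2:
LHS = (2 · 2)² = 16
RHS = 2² · 2 = 8

Since LHS ≠ RHS, this pair disproves the claim.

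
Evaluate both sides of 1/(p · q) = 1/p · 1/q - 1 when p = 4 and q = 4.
LHS = 1/(4 · 4) = 1/16
RHS = 1/4 · 1/4 - 1 = -15/16

LHS ≠ RHS, so the equation does not hold here.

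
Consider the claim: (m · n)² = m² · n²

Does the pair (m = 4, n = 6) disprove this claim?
No

Substituting m = 4, n = 6:
LHS = (4 · 6)² = 576
RHS = 4² · 6² = 576

The sides agree, so this pair does not disprove the claim.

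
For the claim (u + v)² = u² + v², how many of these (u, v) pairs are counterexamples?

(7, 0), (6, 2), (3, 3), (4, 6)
3

Testing each pair:
(7, 0): LHS = 49, RHS = 49 → satisfies claim
(6, 2): LHS = 64, RHS = 40 → counterexample
(3, 3): LHS = 36, RHS = 18 → counterexample
(4, 6): LHS = 100, RHS = 52 → counterexample

That makes 3 counterexamples.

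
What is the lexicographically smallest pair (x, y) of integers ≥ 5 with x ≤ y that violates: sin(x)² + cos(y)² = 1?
(x, y) = (5, 6)

At (5, 5): both sides equal 1, so it holds there.

Substituting (5, 6) into the claim:
LHS = sin(5)² + cos(6)² ≈ 1.841
RHS = 1

Since LHS ≠ RHS, this pair disproves the claim, and no lexicographically smaller pair (x ≤ y, integers ≥ 5) does.

For instance (10, 12) is also a counterexample (LHS = sin(10)² + cos(12)² ≈ 1.008, RHS = 1), but it's lexicographically larger.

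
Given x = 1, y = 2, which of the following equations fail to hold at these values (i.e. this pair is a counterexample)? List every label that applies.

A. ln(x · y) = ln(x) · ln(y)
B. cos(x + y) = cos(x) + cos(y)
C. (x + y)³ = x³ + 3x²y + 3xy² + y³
Evaluating each claim at the given values:
A. LHS = ln(2) ≈ 0.6931, RHS = 0 → fails here (LHS ≠ RHS)
B. LHS = cos(3) ≈ -0.99, RHS = cos(2) + cos(1) ≈ 0.1242 → fails here (LHS ≠ RHS)
C. LHS = 27, RHS = 27 → holds here (LHS = RHS)

Answer: A, B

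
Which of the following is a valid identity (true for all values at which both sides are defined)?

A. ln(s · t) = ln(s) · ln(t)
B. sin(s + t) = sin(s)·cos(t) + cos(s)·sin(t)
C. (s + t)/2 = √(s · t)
A: fails at (3, 5) — LHS = ln(15) ≈ 2.708, RHS = ln(3)·ln(5) ≈ 1.768.
B: holds — e.g. at (1, 2), both sides equal sin(3) ≈ 0.1411.
C: fails at (5, 8) — LHS = 13/2, RHS = 2·√(10) ≈ 6.325.

Answer: B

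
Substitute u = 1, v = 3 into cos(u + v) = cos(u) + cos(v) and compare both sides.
LHS = cos(1 + 3) = cos(4) ≈ -0.6536
RHS = cos(1) + cos(3) ≈ -0.4497

LHS ≠ RHS (they differ by about 0.204), so the equation does not hold here.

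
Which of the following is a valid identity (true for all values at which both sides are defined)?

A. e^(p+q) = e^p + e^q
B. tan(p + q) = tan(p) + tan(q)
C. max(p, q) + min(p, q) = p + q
C

A: fails at (3, 4) — LHS = e^7 ≈ 1097, RHS = e^3 + e^4 ≈ 74.68.
B: fails at (3, 7) — LHS = tan(10) ≈ 0.6484, RHS = tan(3) + tan(7) ≈ 0.7289.
C: holds — e.g. at (1, 5), both sides equal 6.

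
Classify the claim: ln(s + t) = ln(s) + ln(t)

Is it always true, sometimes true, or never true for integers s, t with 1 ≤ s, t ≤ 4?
It holds at (s, t) = (2, 2) (both sides equal ln(4) ≈ 1.386), but fails at (s, t) = (4, 2) (LHS = ln(6) ≈ 1.792, RHS = ln(2) + ln(4) ≈ 2.079).

Answer: Sometimes true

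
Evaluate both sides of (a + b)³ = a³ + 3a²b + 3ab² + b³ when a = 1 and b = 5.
LHS = (1 + 5)³ = 216
RHS = 1³ + 3·1²·5 + 3·1·5² + 5³ = 216

LHS = RHS: the two sides agree.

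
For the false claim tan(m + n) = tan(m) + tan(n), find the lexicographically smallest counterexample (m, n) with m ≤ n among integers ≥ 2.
(m, n) = (2, 2)

Substituting (2, 2) into the claim:
LHS = tan(2 + 2) = tan(4) ≈ 1.158
RHS = tan(2) + tan(2) = 2·tan(2) ≈ -4.37

Since LHS ≠ RHS, this pair disproves the claim, and no lexicographically smaller pair (m ≤ n, integers ≥ 2) does.

For instance (6, 9) is also a counterexample (LHS = tan(15) ≈ -0.856, RHS = tan(9) + tan(6) ≈ -0.7433), but it's lexicographically larger.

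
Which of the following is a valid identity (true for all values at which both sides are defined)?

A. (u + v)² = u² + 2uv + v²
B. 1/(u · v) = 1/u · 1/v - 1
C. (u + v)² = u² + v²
A: holds — e.g. at (3, 3), both sides equal 36.
B: fails at (2, 4) — LHS = 1/8, RHS = -7/8.
C: fails at (5, 8) — LHS = 169, RHS = 89.

Answer: A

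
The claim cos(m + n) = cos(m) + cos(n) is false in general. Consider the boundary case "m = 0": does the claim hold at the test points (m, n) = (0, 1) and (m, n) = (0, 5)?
No, fails at both test points

At (0, 1): LHS = cos(1) ≈ 0.5403 ≠ RHS = cos(1) + 1 ≈ 1.54
At (0, 5): LHS = cos(5) ≈ 0.2837 ≠ RHS = cos(5) + 1 ≈ 1.284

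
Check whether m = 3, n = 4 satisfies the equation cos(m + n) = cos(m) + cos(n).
Substituting m = 3, n = 4:

LHS = cos(3 + 4) = cos(7) ≈ 0.7539
RHS = cos(3) + cos(4) ≈ -1.644

LHS ≠ RHS, so the equation does not hold at this point.

Answer: Fails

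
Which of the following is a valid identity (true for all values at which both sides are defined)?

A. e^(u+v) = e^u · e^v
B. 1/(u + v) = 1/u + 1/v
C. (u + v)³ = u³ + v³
A

A: holds — e.g. at (6, 7), both sides equal e^13 ≈ 442413.4.
B: fails at (2, 2) — LHS = 1/4, RHS = 1.
C: fails at (4, 6) — LHS = 1000, RHS = 280.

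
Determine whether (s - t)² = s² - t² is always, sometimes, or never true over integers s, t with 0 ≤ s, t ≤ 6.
Sometimes true

It holds at (s, t) = (4, 0) (both sides equal 16), but fails at (s, t) = (6, 4) (LHS = 4, RHS = 20).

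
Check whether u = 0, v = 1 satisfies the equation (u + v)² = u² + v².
Holds

Substituting u = 0, v = 1:

LHS = (0 + 1)² = 1
RHS = 0² + 1² = 1

LHS = RHS, so the equation holds at this point.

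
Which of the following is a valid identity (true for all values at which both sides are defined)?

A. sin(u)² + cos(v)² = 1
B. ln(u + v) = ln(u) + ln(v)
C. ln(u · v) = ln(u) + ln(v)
C

A: fails at (5, 8) — LHS = cos(8)² + sin(5)² ≈ 0.9407, RHS = 1.
B: fails at (6, 7) — LHS = ln(13) ≈ 2.565, RHS = ln(6) + ln(7) ≈ 3.738.
C: holds — e.g. at (2, 2), both sides equal ln(4) ≈ 1.386.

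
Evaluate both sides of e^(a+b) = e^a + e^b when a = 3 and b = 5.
LHS = e^(3+5) = e^8 ≈ 2981
RHS = e^3 + e^5 ≈ 168.5

LHS ≠ RHS (they differ by about 2812), so the equation does not hold here.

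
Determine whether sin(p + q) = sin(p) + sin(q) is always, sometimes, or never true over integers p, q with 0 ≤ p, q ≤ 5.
Sometimes true

It holds at (p, q) = (0, 2) (both sides equal sin(2) ≈ 0.9093), but fails at (p, q) = (4, 2) (LHS = sin(6) ≈ -0.2794, RHS = sin(4) + sin(2) ≈ 0.1525).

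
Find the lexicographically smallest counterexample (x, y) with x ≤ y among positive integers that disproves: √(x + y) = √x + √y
Substituting (1, 1) into the claim:
LHS = √(1 + 1) = √(2) ≈ 1.414
RHS = √1 + √1 = 2

Since LHS ≠ RHS, this pair disproves the claim, and no lexicographically smaller pair (x ≤ y, positive integers) does.

For instance (1, 5) is also a counterexample (LHS = √(6) ≈ 2.449, RHS = 1 + √(5) ≈ 3.236), but it's lexicographically larger.

Answer: (x, y) = (1, 1)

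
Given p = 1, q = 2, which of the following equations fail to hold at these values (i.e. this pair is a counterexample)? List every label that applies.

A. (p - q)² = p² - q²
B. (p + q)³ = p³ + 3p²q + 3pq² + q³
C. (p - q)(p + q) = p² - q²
Evaluating each claim at the given values:
A. LHS = 1, RHS = -3 → fails here (LHS ≠ RHS)
B. LHS = 27, RHS = 27 → holds here (LHS = RHS)
C. LHS = -3, RHS = -3 → holds here (LHS = RHS)

Answer: A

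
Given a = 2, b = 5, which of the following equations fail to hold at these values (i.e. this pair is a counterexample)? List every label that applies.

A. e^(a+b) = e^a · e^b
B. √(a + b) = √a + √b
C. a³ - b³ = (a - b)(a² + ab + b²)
Evaluating each claim at the given values:
A. LHS = e^7 ≈ 1097, RHS = e^7 ≈ 1097 → holds here (LHS = RHS)
B. LHS = √(7) ≈ 2.646, RHS = √(2) + √(5) ≈ 3.65 → fails here (LHS ≠ RHS)
C. LHS = -117, RHS = -117 → holds here (LHS = RHS)

Answer: B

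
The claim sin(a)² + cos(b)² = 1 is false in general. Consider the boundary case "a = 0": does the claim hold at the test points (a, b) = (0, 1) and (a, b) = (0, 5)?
At (0, 1): LHS = cos(1)² ≈ 0.2919 ≠ RHS = 1
At (0, 5): LHS = cos(5)² ≈ 0.08046 ≠ RHS = 1

Answer: No, fails at both test points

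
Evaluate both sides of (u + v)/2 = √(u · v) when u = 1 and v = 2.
LHS = (1 + 2)/2 = 3/2
RHS = √(1 · 2) = √(2) ≈ 1.414

LHS ≠ RHS (they differ by about 0.08579), so the equation does not hold here.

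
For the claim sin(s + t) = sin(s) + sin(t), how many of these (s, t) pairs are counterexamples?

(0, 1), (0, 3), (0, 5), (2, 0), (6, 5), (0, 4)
1

Testing each pair:
(0, 1): LHS = sin(1) ≈ 0.8415, RHS = sin(1) ≈ 0.8415 → satisfies claim
(0, 3): LHS = sin(3) ≈ 0.1411, RHS = sin(3) ≈ 0.1411 → satisfies claim
(0, 5): LHS = sin(5) ≈ -0.9589, RHS = sin(5) ≈ -0.9589 → satisfies claim
(2, 0): LHS = sin(2) ≈ 0.9093, RHS = sin(2) ≈ 0.9093 → satisfies claim
(6, 5): LHS = sin(11) ≈ -1, RHS = sin(5) + sin(6) ≈ -1.238 → counterexample
(0, 4): LHS = sin(4) ≈ -0.7568, RHS = sin(4) ≈ -0.7568 → satisfies claim

That makes 1 counterexample.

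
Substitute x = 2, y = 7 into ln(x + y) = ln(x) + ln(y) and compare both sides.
LHS = ln(2 + 7) = ln(9) ≈ 2.197
RHS = ln(2) + ln(7) ≈ 2.639

LHS ≠ RHS (they differ by about 0.4418), so the equation does not hold here.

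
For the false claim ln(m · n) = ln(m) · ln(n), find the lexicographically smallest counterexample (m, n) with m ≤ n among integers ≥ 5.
(m, n) = (5, 5)

Substituting (5, 5) into the claim:
LHS = ln(5 · 5) = ln(25) ≈ 3.219
RHS = ln(5) · ln(5) = ln(5)² ≈ 2.59

Since LHS ≠ RHS, this pair disproves the claim, and no lexicographically smaller pair (m ≤ n, integers ≥ 5) does.

For instance (7, 9) is also a counterexample (LHS = ln(63) ≈ 4.143, RHS = ln(7)·ln(9) ≈ 4.276), but it's lexicographically larger.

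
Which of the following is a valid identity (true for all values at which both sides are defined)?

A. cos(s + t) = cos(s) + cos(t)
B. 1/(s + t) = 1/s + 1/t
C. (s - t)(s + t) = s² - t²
A: fails at (2, 7) — LHS = cos(9) ≈ -0.9111, RHS = cos(2) + cos(7) ≈ 0.3378.
B: fails at (2, 7) — LHS = 1/9, RHS = 9/14.
C: holds — e.g. at (6, 7), both sides equal -13.

Answer: C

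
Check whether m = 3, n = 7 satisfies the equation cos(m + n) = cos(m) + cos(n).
Substituting m = 3, n = 7:

LHS = cos(3 + 7) = cos(10) ≈ -0.8391
RHS = cos(3) + cos(7) ≈ -0.2361

LHS ≠ RHS, so the equation does not hold at this point.

Answer: Fails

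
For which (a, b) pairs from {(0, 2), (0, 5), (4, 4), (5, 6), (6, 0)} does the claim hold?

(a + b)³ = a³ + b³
(0, 2), (0, 5), (6, 0)

Testing each pair:
(0, 2): LHS = 8, RHS = 8 → holds
(0, 5): LHS = 125, RHS = 125 → holds
(4, 4): LHS = 512, RHS = 128 → fails
(5, 6): LHS = 1331, RHS = 341 → fails
(6, 0): LHS = 216, RHS = 216 → holds

3 of 5 pairs satisfy the claim.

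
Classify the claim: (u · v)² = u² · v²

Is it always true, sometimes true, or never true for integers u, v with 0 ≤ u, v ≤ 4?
Always true

The identity holds for every pair in the range. For instance at (u, v) = (4, 1): both sides equal 16.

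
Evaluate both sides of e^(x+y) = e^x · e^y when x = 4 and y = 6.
LHS = e^(4+6) = e^10 ≈ 22026.5
RHS = e^4 · e^6 = e^10 ≈ 22026.5

LHS = RHS: the two sides agree.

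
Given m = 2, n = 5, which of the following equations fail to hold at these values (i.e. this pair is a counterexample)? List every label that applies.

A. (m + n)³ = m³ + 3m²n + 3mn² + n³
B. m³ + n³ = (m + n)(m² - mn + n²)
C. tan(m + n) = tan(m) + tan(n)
Evaluating each claim at the given values:
A. LHS = 343, RHS = 343 → holds here (LHS = RHS)
B. LHS = 133, RHS = 133 → holds here (LHS = RHS)
C. LHS = tan(7) ≈ 0.8714, RHS = tan(5) + tan(2) ≈ -5.566 → fails here (LHS ≠ RHS)

Answer: C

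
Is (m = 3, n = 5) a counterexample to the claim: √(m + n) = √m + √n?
Substituting m = 3, n = 5:
LHS = √(3 + 5) = 2·√(2) ≈ 2.828
RHS = √3 + √5 = √(3) + √(5) ≈ 3.968

Since LHS ≠ RHS, this pair disproves the claim.

Answer: Yes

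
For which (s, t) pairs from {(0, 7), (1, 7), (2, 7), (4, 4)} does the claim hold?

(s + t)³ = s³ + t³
(0, 7)

Testing each pair:
(0, 7): LHS = 343, RHS = 343 → holds
(1, 7): LHS = 512, RHS = 344 → fails
(2, 7): LHS = 729, RHS = 351 → fails
(4, 4): LHS = 512, RHS = 128 → fails

1 of 4 pairs satisfies the claim.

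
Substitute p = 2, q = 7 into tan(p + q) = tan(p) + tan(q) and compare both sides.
LHS = tan(2 + 7) = tan(9) ≈ -0.4523
RHS = tan(2) + tan(7) ≈ -1.314

LHS ≠ RHS (they differ by about 0.8613), so the equation does not hold here.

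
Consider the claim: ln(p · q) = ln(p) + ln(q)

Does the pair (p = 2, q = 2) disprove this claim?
Substituting p = 2, q = 2:
LHS = ln(2 · 2) = ln(4) ≈ 1.386
RHS = ln(2) + ln(2) = 2·ln(2) ≈ 1.386

The sides agree, so this pair does not disprove the claim.

Answer: No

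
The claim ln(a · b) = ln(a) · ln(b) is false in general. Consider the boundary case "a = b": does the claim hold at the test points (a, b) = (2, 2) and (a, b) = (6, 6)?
No, fails at both test points

At (2, 2): LHS = ln(4) ≈ 1.386 ≠ RHS = ln(2)² ≈ 0.4805
At (6, 6): LHS = ln(36) ≈ 3.584 ≠ RHS = ln(6)² ≈ 3.21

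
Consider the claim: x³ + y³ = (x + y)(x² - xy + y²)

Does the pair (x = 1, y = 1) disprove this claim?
Substituting x = 1, y = 1:
LHS = 1³ + 1³ = 2
RHS = (1 + 1)(1² - 1·1 + 1²) = 2

The sides agree, so this pair does not disprove the claim.

Answer: No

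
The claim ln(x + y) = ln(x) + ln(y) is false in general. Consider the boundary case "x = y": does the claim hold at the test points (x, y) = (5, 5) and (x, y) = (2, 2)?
Only at (2, 2)

At (5, 5): LHS = ln(10) ≈ 2.303 ≠ RHS = 2·ln(5) ≈ 3.219
At (2, 2): LHS = ln(4) ≈ 1.386, RHS = 2·ln(2) ≈ 1.386 → equal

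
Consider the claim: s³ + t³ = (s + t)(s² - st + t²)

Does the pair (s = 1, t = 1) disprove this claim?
Substituting s = 1, t = 1:
LHS = 1³ + 1³ = 2
RHS = (1 + 1)(1² - 1·1 + 1²) = 2

The sides agree, so this pair does not disprove the claim.

Answer: No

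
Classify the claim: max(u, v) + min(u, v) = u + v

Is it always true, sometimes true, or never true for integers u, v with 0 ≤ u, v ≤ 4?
Always true

The identity holds for every pair in the range. For instance at (u, v) = (0, 3): both sides equal 3.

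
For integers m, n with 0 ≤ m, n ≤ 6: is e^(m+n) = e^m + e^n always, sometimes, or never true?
Never true

The claim fails for every pair in the range. For instance at (m, n) = (6, 2): LHS = e^8 ≈ 2981, RHS = e^2 + e^6 ≈ 410.8.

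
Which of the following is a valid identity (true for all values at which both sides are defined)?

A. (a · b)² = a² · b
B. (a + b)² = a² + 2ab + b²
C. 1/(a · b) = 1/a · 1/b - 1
A: fails at (2, 4) — LHS = 64, RHS = 16.
B: holds — e.g. at (1, 1), both sides equal 4.
C: fails at (1, 2) — LHS = 1/2, RHS = -1/2.

Answer: B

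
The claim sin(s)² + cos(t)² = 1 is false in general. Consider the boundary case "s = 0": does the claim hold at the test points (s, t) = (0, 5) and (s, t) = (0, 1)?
No, fails at both test points

At (0, 5): LHS = cos(5)² ≈ 0.08046 ≠ RHS = 1
At (0, 1): LHS = cos(1)² ≈ 0.2919 ≠ RHS = 1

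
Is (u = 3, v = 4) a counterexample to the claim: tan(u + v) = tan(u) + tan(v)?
Yes

Substituting u = 3, v = 4:
LHS = tan(3 + 4) = tan(7) ≈ 0.8714
RHS = tan(3) + tan(4) ≈ 1.015

Since LHS ≠ RHS, this pair disproves the claim.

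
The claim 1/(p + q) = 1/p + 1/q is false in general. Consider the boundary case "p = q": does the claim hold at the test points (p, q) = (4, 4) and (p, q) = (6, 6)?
At (4, 4): LHS = 1/8 ≠ RHS = 1/2
At (6, 6): LHS = 1/12 ≠ RHS = 1/3

Answer: No, fails at both test points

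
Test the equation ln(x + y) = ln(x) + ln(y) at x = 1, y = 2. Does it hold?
Fails

Substituting x = 1, y = 2:

LHS = ln(1 + 2) = ln(3) ≈ 1.099
RHS = ln(1) + ln(2) = ln(2) ≈ 0.6931

LHS ≠ RHS, so the equation does not hold at this point.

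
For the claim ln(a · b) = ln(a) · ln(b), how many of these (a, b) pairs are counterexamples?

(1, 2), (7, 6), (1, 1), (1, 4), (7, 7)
4

Testing each pair:
(1, 2): LHS = ln(2) ≈ 0.6931, RHS = 0 → counterexample
(7, 6): LHS = ln(42) ≈ 3.738, RHS = ln(6)·ln(7) ≈ 3.487 → counterexample
(1, 1): LHS = 0, RHS = 0 → satisfies claim
(1, 4): LHS = ln(4) ≈ 1.386, RHS = 0 → counterexample
(7, 7): LHS = ln(49) ≈ 3.892, RHS = ln(7)² ≈ 3.787 → counterexample

That makes 4 counterexamples.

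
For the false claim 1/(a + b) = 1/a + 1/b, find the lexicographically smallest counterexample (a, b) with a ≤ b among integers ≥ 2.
Substituting (2, 2) into the claim:
LHS = 1/(2 + 2) = 1/4
RHS = 1/2 + 1/2 = 1

Since LHS ≠ RHS, this pair disproves the claim, and no lexicographically smaller pair (a ≤ b, integers ≥ 2) does.

For instance (4, 8) is also a counterexample (LHS = 1/12, RHS = 3/8), but it's lexicographically larger.

Answer: (a, b) = (2, 2)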